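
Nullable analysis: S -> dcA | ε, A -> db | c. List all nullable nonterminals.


A nonterminal is nullable iff some alternative derives ε (directly, or every symbol in it is nullable)
Nullable: {S}


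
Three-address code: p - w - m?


Break into single-operator statements:
t1 = p - w
t2 = t1 - m


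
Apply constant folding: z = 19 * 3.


19 * 3 = 57 at compile time
Optimized: z = 57


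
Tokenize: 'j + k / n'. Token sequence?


Scan left to right, longest-match per lexeme
Tokens: ID(j), OP(+), ID(k), OP(/), ID(n)


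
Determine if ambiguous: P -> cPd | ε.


balanced c^n…d^n: each string has a unique parse
Unambiguous


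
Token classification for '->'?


Pattern: operator symbol
Type: OPERATOR


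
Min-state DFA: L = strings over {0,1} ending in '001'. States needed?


Track the longest suffix of input matching a prefix of '001': 4 classes (prefixes of length 0..3)
Minimal DFA: 4 states


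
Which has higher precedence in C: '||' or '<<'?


'<<' is shift (level 8); '||' is logical OR (level 1)
Higher level binds tighter
'<<' has higher precedence than '||'


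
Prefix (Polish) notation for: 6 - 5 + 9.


left-to-right (same/higher precedence on left): tree is (+ (- 6 5) 9)
Prefix: + - 6 5 9


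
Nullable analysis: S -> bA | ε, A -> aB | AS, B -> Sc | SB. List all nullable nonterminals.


A nonterminal is nullable iff some alternative derives ε (directly, or every symbol in it is nullable)
Nullable: {S}


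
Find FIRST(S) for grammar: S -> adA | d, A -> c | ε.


Per alternative of S: FIRST(adA) = {a}; FIRST(d) = {d}
FIRST(S) = {a, d}


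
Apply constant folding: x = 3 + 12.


3 + 12 = 15 at compile time
Optimized: x = 15


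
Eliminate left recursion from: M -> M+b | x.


Left-recursive alternatives: M+b; non-recursive: x
Introduce M': M -> xM', M' -> +bM' | ε


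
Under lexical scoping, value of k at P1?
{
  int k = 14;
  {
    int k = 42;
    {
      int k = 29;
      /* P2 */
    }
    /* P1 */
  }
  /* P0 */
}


k declared in the same block as P1
k = 42


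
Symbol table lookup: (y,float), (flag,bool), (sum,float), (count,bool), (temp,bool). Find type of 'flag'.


Lookup 'flag' → type bool


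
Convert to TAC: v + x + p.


Break into single-operator statements:
t1 = v + x
t2 = t1 + p


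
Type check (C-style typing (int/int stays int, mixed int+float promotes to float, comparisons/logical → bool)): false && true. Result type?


Operand types: bool && bool
Rule: logical operators take bool operands and yield bool
Result type: bool


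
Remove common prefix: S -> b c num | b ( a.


Common prefix: 'b'
Factored: S -> b S', S' -> c num | ( a


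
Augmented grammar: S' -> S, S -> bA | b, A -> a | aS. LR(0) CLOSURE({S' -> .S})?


Start: S' -> .S
For each item with dot before a nonterminal B, add B -> .γ for every B-production
Closure: [S' -> .S, S -> .bA, S -> .b]


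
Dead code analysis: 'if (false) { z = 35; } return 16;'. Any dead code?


condition is constant false, so the whole block is unreachable
Dead: 'if (false) { z = 35; }'


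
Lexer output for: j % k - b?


Scan left to right, longest-match per lexeme
Tokens: ID(j), OP(%), ID(k), OP(-), ID(b)


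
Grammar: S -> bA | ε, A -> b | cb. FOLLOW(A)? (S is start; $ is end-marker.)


$ ∈ FOLLOW(S). For each A -> αBβ: add FIRST(β)\{ε} to FOLLOW(B); if β nullable, add FOLLOW(A).
FOLLOW(A) = {$}


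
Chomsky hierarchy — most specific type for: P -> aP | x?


Right-linear: every RHS is a terminal or a terminal followed by one nonterminal
Classification: Type 3 (Regular)


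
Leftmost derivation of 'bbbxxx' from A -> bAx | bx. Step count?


Derivation: A => bAx => bbAxx => bbbxxx
Steps: 3


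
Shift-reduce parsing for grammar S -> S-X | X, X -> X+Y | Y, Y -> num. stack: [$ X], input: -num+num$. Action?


lookahead ∉ {+} so X won't extend; reduce S -> X
Action: reduce (S -> X)


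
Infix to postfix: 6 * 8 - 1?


Left to right (same or higher precedence on left)
Postfix: 6 8 * 1 -


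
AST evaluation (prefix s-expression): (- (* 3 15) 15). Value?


Evaluate inner: (* 3 15) = 45
Evaluate root: (- 45 15) = 30
Result: 30


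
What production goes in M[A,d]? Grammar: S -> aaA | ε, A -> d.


For [A, d]: 'd' ∈ FIRST(d)
Entry: A -> d


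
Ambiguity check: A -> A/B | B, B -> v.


precedence layered via separate nonterminal B: deterministic
Unambiguous


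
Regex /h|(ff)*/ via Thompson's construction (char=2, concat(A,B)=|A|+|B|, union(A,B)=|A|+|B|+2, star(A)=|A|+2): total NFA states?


Syntax tree has 3 char leaf(s), 1 union(s), 1 star(s)
chars contribute 3×2 = 6; each union adds +2; each star adds +2
Total: 6 + 2 + 2 = 10 states


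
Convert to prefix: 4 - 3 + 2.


left-to-right (same/higher precedence on left): tree is (+ (- 4 3) 2)
Prefix: + - 4 3 2


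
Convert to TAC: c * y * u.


Break into single-operator statements:
t1 = c * y
t2 = t1 * u


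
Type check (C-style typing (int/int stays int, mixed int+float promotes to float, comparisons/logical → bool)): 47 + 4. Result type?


Operand types: int + int
Rule: mixed int/float promotes to float; int/int stays int
Result type: int


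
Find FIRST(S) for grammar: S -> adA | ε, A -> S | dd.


Per alternative of S: FIRST(adA) = {a}; FIRST(ε) = {ε}
FIRST(S) = {a, ε}


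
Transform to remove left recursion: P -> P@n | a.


Left-recursive alternatives: P@n; non-recursive: a
Introduce P': P -> aP', P' -> @nP' | ε


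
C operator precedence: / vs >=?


'/' is multiplicative (level 10); '>=' is relational (level 7)
Higher level binds tighter
'/' has higher precedence than '>='


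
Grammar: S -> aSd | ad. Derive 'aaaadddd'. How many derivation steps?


Derivation: S => aSd => aaSdd => aaaSddd => aaaadddd
Steps: 4


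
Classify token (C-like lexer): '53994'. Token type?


Pattern: digits only
Type: INTEGER_LITERAL


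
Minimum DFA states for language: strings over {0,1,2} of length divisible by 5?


Track length mod 5: states 0..4, accept at 0
Minimal DFA: 5 states


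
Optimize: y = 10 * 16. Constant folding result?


10 * 16 = 160 at compile time
Optimized: y = 160


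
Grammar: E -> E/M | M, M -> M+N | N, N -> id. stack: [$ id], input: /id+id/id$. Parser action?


'id' on top is the handle for N -> id
Action: reduce (N -> id)


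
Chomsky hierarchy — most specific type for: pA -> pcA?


LHS has context (more than one symbol) and |LHS| ≤ |RHS|
Classification: Type 1 (Context-Sensitive)


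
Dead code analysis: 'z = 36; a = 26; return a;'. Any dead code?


z is assigned but never read
Dead: 'z = 36'


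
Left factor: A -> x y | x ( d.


Common prefix: 'x'
Factored: A -> x A', A' -> y | ( d


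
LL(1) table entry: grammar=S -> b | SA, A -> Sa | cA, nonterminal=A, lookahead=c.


For [A, c]: 'c' ∈ FIRST(cA)
Entry: A -> cA


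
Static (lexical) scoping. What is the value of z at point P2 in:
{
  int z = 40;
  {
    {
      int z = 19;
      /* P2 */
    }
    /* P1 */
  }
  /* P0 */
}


z declared in the same block as P2
z = 19


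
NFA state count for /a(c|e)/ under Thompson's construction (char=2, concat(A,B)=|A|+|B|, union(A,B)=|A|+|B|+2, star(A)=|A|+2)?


Syntax tree has 3 char leaf(s), 1 union(s), 0 star(s)
chars contribute 3×2 = 6; each union adds +2; each star adds +2
Total: 6 + 2 + 0 = 8 states


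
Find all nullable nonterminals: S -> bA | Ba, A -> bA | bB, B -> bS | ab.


A nonterminal is nullable iff some alternative derives ε (directly, or every symbol in it is nullable)
Nullable: {}


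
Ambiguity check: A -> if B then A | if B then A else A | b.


dangling else: 'if B then if B then b else b' parses two ways
Ambiguous


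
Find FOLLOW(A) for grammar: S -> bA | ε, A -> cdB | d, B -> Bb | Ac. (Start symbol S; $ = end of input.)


$ ∈ FOLLOW(S). For each A -> αBβ: add FIRST(β)\{ε} to FOLLOW(B); if β nullable, add FOLLOW(A).
FOLLOW(A) = {$, c}


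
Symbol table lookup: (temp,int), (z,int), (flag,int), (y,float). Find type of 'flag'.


Lookup 'flag' → type int


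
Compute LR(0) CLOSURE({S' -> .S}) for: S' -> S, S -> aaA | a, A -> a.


Start: S' -> .S
For each item with dot before a nonterminal B, add B -> .γ for every B-production
Closure: [S' -> .S, S -> .aaA, S -> .a]


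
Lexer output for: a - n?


Scan left to right, longest-match per lexeme
Tokens: ID(a), OP(-), ID(n)


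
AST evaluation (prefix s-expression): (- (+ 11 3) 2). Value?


Evaluate inner: (+ 11 3) = 14
Evaluate root: (- 14 2) = 12
Result: 12


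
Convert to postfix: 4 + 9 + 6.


Left to right (same or higher precedence on left)
Postfix: 4 9 + 6 +


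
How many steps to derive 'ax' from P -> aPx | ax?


Derivation: P => ax
Steps: 1


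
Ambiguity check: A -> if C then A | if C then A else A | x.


dangling else: 'if C then if C then x else x' parses two ways
Ambiguous


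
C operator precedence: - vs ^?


'-' is additive (level 9); '^' is bitwise XOR (level 4)
Higher level binds tighter
'-' has higher precedence than '^'


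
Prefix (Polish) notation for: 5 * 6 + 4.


left-to-right (same/higher precedence on left): tree is (+ (* 5 6) 4)
Prefix: + * 5 6 4


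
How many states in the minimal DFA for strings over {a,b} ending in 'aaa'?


Track the longest suffix of input matching a prefix of 'aaa': 4 classes (prefixes of length 0..3)
Minimal DFA: 4 states


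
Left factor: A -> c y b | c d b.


Common prefix: 'c'
Factored: A -> c A', A' -> y b | d b


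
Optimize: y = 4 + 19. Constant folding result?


4 + 19 = 23 at compile time
Optimized: y = 23


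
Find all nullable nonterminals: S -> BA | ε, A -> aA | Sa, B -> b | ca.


A nonterminal is nullable iff some alternative derives ε (directly, or every symbol in it is nullable)
Nullable: {S}


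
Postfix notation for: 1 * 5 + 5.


Left to right (same or higher precedence on left)
Postfix: 1 5 * 5 +


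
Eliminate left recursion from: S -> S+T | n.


Left-recursive alternatives: S+T; non-recursive: n
Introduce S': S -> nS', S' -> +TS' | ε


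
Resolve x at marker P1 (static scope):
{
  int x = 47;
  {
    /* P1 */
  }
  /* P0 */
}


P1's block does not declare x; resolves to the enclosing declaration at depth 0
x = 47


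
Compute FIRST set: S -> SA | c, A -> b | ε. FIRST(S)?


Per alternative of S: FIRST(SA) = {c}; FIRST(c) = {c}
FIRST(S) = {c}


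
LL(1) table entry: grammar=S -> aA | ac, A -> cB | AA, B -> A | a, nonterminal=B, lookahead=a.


For [B, a]: 'a' ∈ FIRST(a)
Entry: B -> a


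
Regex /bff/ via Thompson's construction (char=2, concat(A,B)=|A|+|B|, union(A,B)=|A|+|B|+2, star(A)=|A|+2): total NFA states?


Syntax tree has 3 char leaf(s), 0 union(s), 0 star(s)
chars contribute 3×2 = 6; each union adds +2; each star adds +2
Total: 6 + 0 + 0 = 6 states


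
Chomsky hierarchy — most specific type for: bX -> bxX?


LHS has context (more than one symbol) and |LHS| ≤ |RHS|
Classification: Type 1 (Context-Sensitive)


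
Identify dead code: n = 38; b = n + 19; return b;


n is read by b's definition; b is returned
No dead code


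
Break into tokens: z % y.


Scan left to right, longest-match per lexeme
Tokens: ID(z), OP(%), ID(y)


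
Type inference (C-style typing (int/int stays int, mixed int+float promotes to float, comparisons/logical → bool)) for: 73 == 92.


Operand types: int == int
Rule: comparison yields bool
Result type: bool


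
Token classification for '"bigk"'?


Pattern: double-quoted sequence
Type: STRING_LITERAL


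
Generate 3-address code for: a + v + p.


Break into single-operator statements:
t1 = a + v
t2 = t1 + p


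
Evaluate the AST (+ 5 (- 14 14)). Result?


Evaluate inner: (- 14 14) = 0
Evaluate root: (+ 5 0) = 5
Result: 5


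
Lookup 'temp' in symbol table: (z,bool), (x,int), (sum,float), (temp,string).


Lookup 'temp' → type string


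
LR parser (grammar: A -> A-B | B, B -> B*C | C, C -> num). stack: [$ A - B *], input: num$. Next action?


no handle; shift 'num'
Action: shift


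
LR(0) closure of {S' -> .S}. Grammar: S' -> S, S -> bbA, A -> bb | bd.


Start: S' -> .S
For each item with dot before a nonterminal B, add B -> .γ for every B-production
Closure: [S' -> .S, S -> .bbA]


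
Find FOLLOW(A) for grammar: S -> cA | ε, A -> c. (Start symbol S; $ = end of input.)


$ ∈ FOLLOW(S). For each A -> αBβ: add FIRST(β)\{ε} to FOLLOW(B); if β nullable, add FOLLOW(A).
FOLLOW(A) = {$}


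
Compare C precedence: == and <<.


'<<' is shift (level 8); '==' is equality (level 6)
Higher level binds tighter
'<<' has higher precedence than '=='


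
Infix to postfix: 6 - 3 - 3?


Left to right (same or higher precedence on left)
Postfix: 6 3 - 3 -


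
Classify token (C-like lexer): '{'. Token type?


Pattern: delimiter/punctuation
Type: PUNCTUATION


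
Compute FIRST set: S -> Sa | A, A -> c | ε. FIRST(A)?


Per alternative of A: FIRST(c) = {c}; FIRST(ε) = {ε}
FIRST(A) = {c, ε}


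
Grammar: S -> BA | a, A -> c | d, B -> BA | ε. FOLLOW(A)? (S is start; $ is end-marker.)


$ ∈ FOLLOW(S). For each A -> αBβ: add FIRST(β)\{ε} to FOLLOW(B); if β nullable, add FOLLOW(A).
FOLLOW(A) = {$, c, d}


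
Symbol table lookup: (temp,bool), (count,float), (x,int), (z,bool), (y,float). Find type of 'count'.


Lookup 'count' → type float


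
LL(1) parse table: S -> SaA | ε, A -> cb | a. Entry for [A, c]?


For [A, c]: 'c' ∈ FIRST(cb)
Entry: A -> cb


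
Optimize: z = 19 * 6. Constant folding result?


19 * 6 = 114 at compile time
Optimized: z = 114


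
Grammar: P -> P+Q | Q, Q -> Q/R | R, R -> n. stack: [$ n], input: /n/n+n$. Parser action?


'n' on top is the handle for R -> n
Action: reduce (R -> n)


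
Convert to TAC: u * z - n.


Break into single-operator statements:
t1 = u * z
t2 = t1 - n


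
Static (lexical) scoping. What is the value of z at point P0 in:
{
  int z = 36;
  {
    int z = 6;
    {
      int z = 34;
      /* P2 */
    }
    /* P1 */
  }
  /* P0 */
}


z declared in the same block as P0
z = 36


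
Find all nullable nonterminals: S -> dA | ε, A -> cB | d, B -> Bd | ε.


A nonterminal is nullable iff some alternative derives ε (directly, or every symbol in it is nullable)
Nullable: {B, S}


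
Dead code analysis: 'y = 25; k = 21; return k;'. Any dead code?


y is assigned but never read
Dead: 'y = 25'


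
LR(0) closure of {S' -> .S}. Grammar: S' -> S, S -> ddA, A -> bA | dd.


Start: S' -> .S
For each item with dot before a nonterminal B, add B -> .γ for every B-production
Closure: [S' -> .S, S -> .ddA]


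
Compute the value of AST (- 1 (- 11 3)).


Evaluate inner: (- 11 3) = 8
Evaluate root: (- 1 8) = -7
Result: -7


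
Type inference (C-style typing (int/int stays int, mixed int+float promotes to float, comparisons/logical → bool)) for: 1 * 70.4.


Operand types: int * float
Rule: mixed int/float promotes to float; int/int stays int
Result type: float


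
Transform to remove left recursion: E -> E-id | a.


Left-recursive alternatives: E-id; non-recursive: a
Introduce E': E -> aE', E' -> -idE' | ε


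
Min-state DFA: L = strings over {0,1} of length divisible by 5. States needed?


Track length mod 5: states 0..4, accept at 0
Minimal DFA: 5 states


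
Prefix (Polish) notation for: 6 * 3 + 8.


left-to-right (same/higher precedence on left): tree is (+ (* 6 3) 8)
Prefix: + * 6 3 8


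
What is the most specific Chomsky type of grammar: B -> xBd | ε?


Single nonterminal LHS, but x^n d^n is not regular
Classification: Type 2 (Context-Free)


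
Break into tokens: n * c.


Scan left to right, longest-match per lexeme
Tokens: ID(n), OP(*), ID(c)


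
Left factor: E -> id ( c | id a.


Common prefix: 'id'
Factored: E -> id E', E' -> ( c | a


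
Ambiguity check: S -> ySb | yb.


balanced y^n…b^n: each string has a unique parse
Unambiguous


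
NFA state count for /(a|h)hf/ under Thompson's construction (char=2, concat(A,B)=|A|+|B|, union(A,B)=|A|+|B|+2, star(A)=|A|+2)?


Syntax tree has 4 char leaf(s), 1 union(s), 0 star(s)
chars contribute 4×2 = 8; each union adds +2; each star adds +2
Total: 8 + 2 + 0 = 10 states


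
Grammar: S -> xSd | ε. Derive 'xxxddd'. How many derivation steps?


Derivation: S => xSd => xxSdd => xxxSddd => xxxddd
Steps: 4


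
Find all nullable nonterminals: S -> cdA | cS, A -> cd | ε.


A nonterminal is nullable iff some alternative derives ε (directly, or every symbol in it is nullable)
Nullable: {A}


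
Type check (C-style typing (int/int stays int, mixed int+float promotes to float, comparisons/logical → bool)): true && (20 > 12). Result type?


Operand types: bool && bool
Rule: logical operators take bool operands and yield bool
Result type: bool


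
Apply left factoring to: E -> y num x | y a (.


Common prefix: 'y'
Factored: E -> y E', E' -> num x | a (


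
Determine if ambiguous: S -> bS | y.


right-linear, alternatives start with distinct terminals 'b' vs 'y': unique leftmost derivation
Unambiguous


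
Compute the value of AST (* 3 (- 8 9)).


Evaluate inner: (- 8 9) = -1
Evaluate root: (* 3 -1) = -3
Result: -3


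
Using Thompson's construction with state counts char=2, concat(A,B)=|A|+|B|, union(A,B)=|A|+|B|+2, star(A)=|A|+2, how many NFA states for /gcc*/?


Syntax tree has 3 char leaf(s), 0 union(s), 1 star(s)
chars contribute 3×2 = 6; each union adds +2; each star adds +2
Total: 6 + 0 + 2 = 8 states


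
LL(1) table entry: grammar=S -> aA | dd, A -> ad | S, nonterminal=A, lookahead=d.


For [A, d]: 'd' ∈ FIRST(S)
Entry: A -> S


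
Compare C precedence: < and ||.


'<' is relational (level 7); '||' is logical OR (level 1)
Higher level binds tighter
'<' has higher precedence than '||'


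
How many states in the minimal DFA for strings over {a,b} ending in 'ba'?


Track the longest suffix of input matching a prefix of 'ba': 3 classes (prefixes of length 0..2)
Minimal DFA: 3 states


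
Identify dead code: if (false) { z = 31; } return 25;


condition is constant false, so the whole block is unreachable
Dead: 'if (false) { z = 31; }'


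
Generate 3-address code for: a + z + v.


Break into single-operator statements:
t1 = a + z
t2 = t1 + v


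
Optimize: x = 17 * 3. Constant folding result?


17 * 3 = 51 at compile time
Optimized: x = 51


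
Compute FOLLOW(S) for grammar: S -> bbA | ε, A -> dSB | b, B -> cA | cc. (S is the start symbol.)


$ ∈ FOLLOW(S). For each A -> αBβ: add FIRST(β)\{ε} to FOLLOW(B); if β nullable, add FOLLOW(A).
FOLLOW(S) = {$, c}


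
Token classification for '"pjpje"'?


Pattern: double-quoted sequence
Type: STRING_LITERAL


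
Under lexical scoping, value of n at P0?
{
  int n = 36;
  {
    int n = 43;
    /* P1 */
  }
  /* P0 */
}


n declared in the same block as P0
n = 36


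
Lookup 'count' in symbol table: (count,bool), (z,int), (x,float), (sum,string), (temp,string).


Lookup 'count' → type bool


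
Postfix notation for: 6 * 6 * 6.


Left to right (same or higher precedence on left)
Postfix: 6 6 * 6 *


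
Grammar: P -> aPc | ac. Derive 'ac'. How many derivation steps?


Derivation: P => ac
Steps: 1


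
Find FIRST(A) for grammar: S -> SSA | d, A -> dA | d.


Per alternative of A: FIRST(dA) = {d}; FIRST(d) = {d}
FIRST(A) = {d}


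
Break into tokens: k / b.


Scan left to right, longest-match per lexeme
Tokens: ID(k), OP(/), ID(b)


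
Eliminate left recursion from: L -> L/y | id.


Left-recursive alternatives: L/y; non-recursive: id
Introduce L': L -> idL', L' -> /yL' | ε


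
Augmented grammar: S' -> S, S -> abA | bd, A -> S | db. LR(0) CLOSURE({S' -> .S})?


Start: S' -> .S
For each item with dot before a nonterminal B, add B -> .γ for every B-production
Closure: [S' -> .S, S -> .abA, S -> .bd]


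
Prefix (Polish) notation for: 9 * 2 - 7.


left-to-right (same/higher precedence on left): tree is (- (* 9 2) 7)
Prefix: - * 9 2 7


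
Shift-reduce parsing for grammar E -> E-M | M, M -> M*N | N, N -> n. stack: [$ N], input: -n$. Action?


'N' (not preceded by M*) is the handle for M -> N
Action: reduce (M -> N)


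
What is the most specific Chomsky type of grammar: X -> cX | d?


Right-linear: every RHS is a terminal or a terminal followed by one nonterminal
Classification: Type 3 (Regular)


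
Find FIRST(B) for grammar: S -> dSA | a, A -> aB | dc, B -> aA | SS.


Per alternative of B: FIRST(aA) = {a}; FIRST(SS) = {a, d}
FIRST(B) = {a, d}


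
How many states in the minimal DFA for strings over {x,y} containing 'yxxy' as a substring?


KMP-style automaton: 4 progress states + 1 absorbing accept = 5
Minimal DFA: 5 states


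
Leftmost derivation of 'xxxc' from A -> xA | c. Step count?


Derivation: A => xA => xxA => xxxA => xxxc
Steps: 4


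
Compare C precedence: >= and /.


'/' is multiplicative (level 10); '>=' is relational (level 7)
Higher level binds tighter
'/' has higher precedence than '>='


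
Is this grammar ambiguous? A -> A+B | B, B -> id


precedence layered via separate nonterminal B: deterministic
Unambiguous


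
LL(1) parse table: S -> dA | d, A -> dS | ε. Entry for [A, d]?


For [A, d]: 'd' ∈ FIRST(dS)
Entry: A -> dS


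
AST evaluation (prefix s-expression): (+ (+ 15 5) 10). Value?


Evaluate inner: (+ 15 5) = 20
Evaluate root: (+ 20 10) = 30
Result: 30


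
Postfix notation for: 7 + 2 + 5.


Left to right (same or higher precedence on left)
Postfix: 7 2 + 5 +


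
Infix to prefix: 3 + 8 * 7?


'*' binds tighter: tree is (+ 3 (* 8 7))
Prefix: + 3 * 8 7


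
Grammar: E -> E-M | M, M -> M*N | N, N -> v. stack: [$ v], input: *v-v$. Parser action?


'v' on top is the handle for N -> v
Action: reduce (N -> v)


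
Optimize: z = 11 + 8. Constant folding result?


11 + 8 = 19 at compile time
Optimized: z = 19


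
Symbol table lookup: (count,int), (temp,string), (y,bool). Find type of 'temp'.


Lookup 'temp' → type string


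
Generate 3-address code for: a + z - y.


Break into single-operator statements:
t1 = a + z
t2 = t1 - y


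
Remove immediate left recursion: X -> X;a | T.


Left-recursive alternatives: X;a; non-recursive: T
Introduce X': X -> TX', X' -> ;aX' | ε


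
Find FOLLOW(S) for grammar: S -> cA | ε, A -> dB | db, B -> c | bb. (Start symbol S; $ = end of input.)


$ ∈ FOLLOW(S). For each A -> αBβ: add FIRST(β)\{ε} to FOLLOW(B); if β nullable, add FOLLOW(A).
FOLLOW(S) = {$}


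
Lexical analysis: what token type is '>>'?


Pattern: operator symbol
Type: OPERATOR


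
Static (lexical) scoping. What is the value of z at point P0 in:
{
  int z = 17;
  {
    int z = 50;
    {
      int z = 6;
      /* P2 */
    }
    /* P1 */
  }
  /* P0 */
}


z declared in the same block as P0
z = 17


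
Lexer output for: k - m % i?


Scan left to right, longest-match per lexeme
Tokens: ID(k), OP(-), ID(m), OP(%), ID(i)


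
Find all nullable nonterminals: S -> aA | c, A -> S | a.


A nonterminal is nullable iff some alternative derives ε (directly, or every symbol in it is nullable)
Nullable: {}


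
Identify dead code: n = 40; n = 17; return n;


first assignment to n is overwritten before any read
Dead: 'n = 40'


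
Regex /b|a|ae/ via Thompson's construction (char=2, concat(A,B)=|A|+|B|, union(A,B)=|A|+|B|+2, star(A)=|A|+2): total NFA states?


Syntax tree has 4 char leaf(s), 2 union(s), 0 star(s)
chars contribute 4×2 = 8; each union adds +2; each star adds +2
Total: 8 + 4 + 0 = 12 states


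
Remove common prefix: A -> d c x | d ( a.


Common prefix: 'd'
Factored: A -> d A', A' -> c x | ( a


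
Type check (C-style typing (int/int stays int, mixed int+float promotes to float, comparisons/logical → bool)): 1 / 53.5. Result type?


Operand types: int / float
Rule: mixed int/float promotes to float; int/int stays int
Result type: float


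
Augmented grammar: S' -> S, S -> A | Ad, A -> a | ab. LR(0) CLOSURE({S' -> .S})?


Start: S' -> .S
For each item with dot before a nonterminal B, add B -> .γ for every B-production
Closure: [S' -> .S, S -> .A, S -> .Ad, A -> .a, A -> .ab]


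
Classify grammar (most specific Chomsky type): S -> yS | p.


Right-linear: every RHS is a terminal or a terminal followed by one nonterminal
Classification: Type 3 (Regular)


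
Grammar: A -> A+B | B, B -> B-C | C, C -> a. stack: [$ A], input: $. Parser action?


start symbol A on stack, input exhausted
Action: accept


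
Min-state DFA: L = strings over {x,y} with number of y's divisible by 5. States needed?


Track (count of y) mod 5: states 0..4, accept at 0
Minimal DFA: 5 states


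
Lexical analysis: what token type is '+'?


Pattern: operator symbol
Type: OPERATOR


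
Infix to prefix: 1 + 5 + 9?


left-to-right (same/higher precedence on left): tree is (+ (+ 1 5) 9)
Prefix: + + 1 5 9


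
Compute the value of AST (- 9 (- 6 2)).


Evaluate inner: (- 6 2) = 4
Evaluate root: (- 9 4) = 5
Result: 5


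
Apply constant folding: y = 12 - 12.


12 - 12 = 0 at compile time
Optimized: y = 0


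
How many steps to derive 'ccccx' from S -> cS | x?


Derivation: S => cS => ccS => cccS => ccccS => ccccx
Steps: 5


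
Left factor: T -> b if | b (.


Common prefix: 'b'
Factored: T -> b T', T' -> if | (


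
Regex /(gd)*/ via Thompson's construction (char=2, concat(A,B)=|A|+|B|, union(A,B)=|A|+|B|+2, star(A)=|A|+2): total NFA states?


Syntax tree has 2 char leaf(s), 0 union(s), 1 star(s)
chars contribute 2×2 = 4; each union adds +2; each star adds +2
Total: 4 + 0 + 2 = 6 states


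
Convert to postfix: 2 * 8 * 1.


Left to right (same or higher precedence on left)
Postfix: 2 8 * 1 *


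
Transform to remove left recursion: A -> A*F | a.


Left-recursive alternatives: A*F; non-recursive: a
Introduce A': A -> aA', A' -> *FA' | ε


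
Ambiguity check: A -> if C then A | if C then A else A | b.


dangling else: 'if C then if C then b else b' parses two ways
Ambiguous


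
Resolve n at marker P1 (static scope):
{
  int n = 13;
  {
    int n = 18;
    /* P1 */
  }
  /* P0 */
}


n declared in the same block as P1
n = 18


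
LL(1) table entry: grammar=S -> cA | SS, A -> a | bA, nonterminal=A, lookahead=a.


For [A, a]: 'a' ∈ FIRST(a)
Entry: A -> a


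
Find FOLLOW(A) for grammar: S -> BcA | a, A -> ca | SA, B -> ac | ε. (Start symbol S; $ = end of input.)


$ ∈ FOLLOW(S). For each A -> αBβ: add FIRST(β)\{ε} to FOLLOW(B); if β nullable, add FOLLOW(A).
FOLLOW(A) = {$, a, c}


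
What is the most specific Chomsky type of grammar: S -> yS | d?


Right-linear: every RHS is a terminal or a terminal followed by one nonterminal
Classification: Type 3 (Regular)


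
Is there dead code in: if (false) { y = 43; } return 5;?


condition is constant false, so the whole block is unreachable
Dead: 'if (false) { y = 43; }'


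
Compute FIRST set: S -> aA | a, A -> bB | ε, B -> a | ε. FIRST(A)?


Per alternative of A: FIRST(bB) = {b}; FIRST(ε) = {ε}
FIRST(A) = {b, ε}


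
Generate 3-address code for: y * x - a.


Break into single-operator statements:
t1 = y * x
t2 = t1 - a


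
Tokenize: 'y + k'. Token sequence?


Scan left to right, longest-match per lexeme
Tokens: ID(y), OP(+), ID(k)


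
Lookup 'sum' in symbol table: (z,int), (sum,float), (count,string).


Lookup 'sum' → type float


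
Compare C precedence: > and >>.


'>>' is shift (level 8); '>' is relational (level 7)
Higher level binds tighter
'>>' has higher precedence than '>'


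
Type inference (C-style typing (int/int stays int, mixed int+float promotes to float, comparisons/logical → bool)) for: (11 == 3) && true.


Operand types: bool && bool
Rule: logical operators take bool operands and yield bool
Result type: bool


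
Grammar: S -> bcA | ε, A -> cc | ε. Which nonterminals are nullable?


A nonterminal is nullable iff some alternative derives ε (directly, or every symbol in it is nullable)
Nullable: {A, S}


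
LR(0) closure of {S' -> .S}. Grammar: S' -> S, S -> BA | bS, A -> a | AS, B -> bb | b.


Start: S' -> .S
For each item with dot before a nonterminal B, add B -> .γ for every B-production
Closure: [S' -> .S, S -> .BA, S -> .bS, B -> .bb, B -> .b]


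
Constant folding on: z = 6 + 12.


6 + 12 = 18 at compile time
Optimized: z = 18


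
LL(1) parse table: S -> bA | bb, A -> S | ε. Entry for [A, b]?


For [A, b]: 'b' ∈ FIRST(S)
Entry: A -> S


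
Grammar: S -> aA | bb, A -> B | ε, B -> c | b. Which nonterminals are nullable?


A nonterminal is nullable iff some alternative derives ε (directly, or every symbol in it is nullable)
Nullable: {A}


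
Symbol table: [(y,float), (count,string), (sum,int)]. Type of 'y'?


Lookup 'y' → type float


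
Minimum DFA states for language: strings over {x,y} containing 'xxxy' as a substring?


KMP-style automaton: 4 progress states + 1 absorbing accept = 5
Minimal DFA: 5 states


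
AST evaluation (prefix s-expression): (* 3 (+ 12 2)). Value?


Evaluate inner: (+ 12 2) = 14
Evaluate root: (* 3 14) = 42
Result: 42


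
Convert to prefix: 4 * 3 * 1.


left-to-right (same/higher precedence on left): tree is (* (* 4 3) 1)
Prefix: * * 4 3 1


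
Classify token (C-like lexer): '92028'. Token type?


Pattern: digits only
Type: INTEGER_LITERAL


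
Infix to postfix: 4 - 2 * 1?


* has higher precedence, evaluate 2*1 first
Postfix: 4 2 1 * -


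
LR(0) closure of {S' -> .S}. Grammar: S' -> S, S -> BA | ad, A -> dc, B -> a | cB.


Start: S' -> .S
For each item with dot before a nonterminal B, add B -> .γ for every B-production
Closure: [S' -> .S, S -> .BA, S -> .ad, B -> .a, B -> .cB]


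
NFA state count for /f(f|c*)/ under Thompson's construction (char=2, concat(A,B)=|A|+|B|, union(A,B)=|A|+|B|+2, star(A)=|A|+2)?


Syntax tree has 3 char leaf(s), 1 union(s), 1 star(s)
chars contribute 3×2 = 6; each union adds +2; each star adds +2
Total: 6 + 2 + 2 = 10 states


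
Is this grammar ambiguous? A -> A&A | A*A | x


'x&x*x' has two parse trees (no precedence encoded between & and *)
Ambiguous


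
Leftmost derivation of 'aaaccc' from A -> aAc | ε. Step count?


Derivation: A => aAc => aaAcc => aaaAccc => aaaccc
Steps: 4


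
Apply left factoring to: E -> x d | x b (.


Common prefix: 'x'
Factored: E -> x E', E' -> d | b (


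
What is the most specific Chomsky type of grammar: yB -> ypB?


LHS has context (more than one symbol) and |LHS| ≤ |RHS|
Classification: Type 1 (Context-Sensitive)


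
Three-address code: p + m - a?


Break into single-operator statements:
t1 = p + m
t2 = t1 - a


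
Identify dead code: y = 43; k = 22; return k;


y is assigned but never read
Dead: 'y = 43'


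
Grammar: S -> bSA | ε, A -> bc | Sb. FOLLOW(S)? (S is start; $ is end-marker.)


$ ∈ FOLLOW(S). For each A -> αBβ: add FIRST(β)\{ε} to FOLLOW(B); if β nullable, add FOLLOW(A).
FOLLOW(S) = {$, b}


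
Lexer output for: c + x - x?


Scan left to right, longest-match per lexeme
Tokens: ID(c), OP(+), ID(x), OP(-), ID(x)


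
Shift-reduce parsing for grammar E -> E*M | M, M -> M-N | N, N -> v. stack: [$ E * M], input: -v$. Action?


'-' can extend M; shift to build M -> M-N
Action: shift


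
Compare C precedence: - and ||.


'-' is additive (level 9); '||' is logical OR (level 1)
Higher level binds tighter
'-' has higher precedence than '||'


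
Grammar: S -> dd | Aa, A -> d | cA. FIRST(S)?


Per alternative of S: FIRST(dd) = {d}; FIRST(Aa) = {c, d}
FIRST(S) = {c, d}


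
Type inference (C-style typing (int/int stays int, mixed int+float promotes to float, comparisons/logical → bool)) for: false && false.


Operand types: bool && bool
Rule: logical operators take bool operands and yield bool
Result type: bool


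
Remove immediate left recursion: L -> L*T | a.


Left-recursive alternatives: L*T; non-recursive: a
Introduce L': L -> aL', L' -> *TL' | ε


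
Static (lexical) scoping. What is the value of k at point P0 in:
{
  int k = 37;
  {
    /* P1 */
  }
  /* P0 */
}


k declared in the same block as P0
k = 37


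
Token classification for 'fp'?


Pattern: letter/underscore followed by alphanumerics, not a keyword
Type: IDENTIFIER


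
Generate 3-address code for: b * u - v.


Break into single-operator statements:
t1 = b * u
t2 = t1 - v


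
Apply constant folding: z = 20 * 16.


20 * 16 = 320 at compile time
Optimized: z = 320


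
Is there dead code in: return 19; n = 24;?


statement follows a return and is unreachable
Dead: 'n = 24'


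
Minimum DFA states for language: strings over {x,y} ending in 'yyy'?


Track the longest suffix of input matching a prefix of 'yyy': 4 classes (prefixes of length 0..3)
Minimal DFA: 4 states


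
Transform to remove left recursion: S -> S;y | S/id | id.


Left-recursive alternatives: S;y, S/id; non-recursive: id
Introduce S': S -> idS', S' -> ;yS' | /idS' | ε


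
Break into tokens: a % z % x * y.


Scan left to right, longest-match per lexeme
Tokens: ID(a), OP(%), ID(z), OP(%), ID(x), OP(*), ID(y)


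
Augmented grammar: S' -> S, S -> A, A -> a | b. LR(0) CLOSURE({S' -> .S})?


Start: S' -> .S
For each item with dot before a nonterminal B, add B -> .γ for every B-production
Closure: [S' -> .S, S -> .A, A -> .a, A -> .b]


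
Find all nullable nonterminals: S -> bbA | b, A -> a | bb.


A nonterminal is nullable iff some alternative derives ε (directly, or every symbol in it is nullable)
Nullable: {}


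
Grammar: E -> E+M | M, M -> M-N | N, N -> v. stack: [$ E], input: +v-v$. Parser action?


shift '+' to continue E -> E+M
Action: shift


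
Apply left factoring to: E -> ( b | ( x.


Common prefix: '('
Factored: E -> ( E', E' -> b | x


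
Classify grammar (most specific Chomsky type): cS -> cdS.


LHS has context (more than one symbol) and |LHS| ≤ |RHS|
Classification: Type 1 (Context-Sensitive)


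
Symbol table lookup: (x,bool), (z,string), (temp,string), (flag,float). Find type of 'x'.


Lookup 'x' → type bool


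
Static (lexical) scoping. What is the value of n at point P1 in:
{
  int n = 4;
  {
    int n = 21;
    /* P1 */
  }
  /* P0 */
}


n declared in the same block as P1
n = 21


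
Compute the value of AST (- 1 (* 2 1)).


Evaluate inner: (* 2 1) = 2
Evaluate root: (- 1 2) = -1
Result: -1


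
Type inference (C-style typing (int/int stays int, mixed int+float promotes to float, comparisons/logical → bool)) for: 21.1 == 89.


Operand types: float == int
Rule: comparison yields bool
Result type: bool


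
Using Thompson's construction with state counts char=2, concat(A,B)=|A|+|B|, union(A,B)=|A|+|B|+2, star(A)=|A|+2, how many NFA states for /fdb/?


Syntax tree has 3 char leaf(s), 0 union(s), 0 star(s)
chars contribute 3×2 = 6; each union adds +2; each star adds +2
Total: 6 + 0 + 0 = 6 states


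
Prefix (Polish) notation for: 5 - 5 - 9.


left-to-right (same/higher precedence on left): tree is (- (- 5 5) 9)
Prefix: - - 5 5 9


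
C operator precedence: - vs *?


'*' is multiplicative (level 10); '-' is additive (level 9)
Higher level binds tighter
'*' has higher precedence than '-'


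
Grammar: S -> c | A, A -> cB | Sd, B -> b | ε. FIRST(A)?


Per alternative of A: FIRST(cB) = {c}; FIRST(Sd) = {c}
FIRST(A) = {c}


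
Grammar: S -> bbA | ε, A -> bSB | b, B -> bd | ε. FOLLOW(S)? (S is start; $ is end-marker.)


$ ∈ FOLLOW(S). For each A -> αBβ: add FIRST(β)\{ε} to FOLLOW(B); if β nullable, add FOLLOW(A).
FOLLOW(S) = {$, b}


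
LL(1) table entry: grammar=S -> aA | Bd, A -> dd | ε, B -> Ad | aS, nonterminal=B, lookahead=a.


For [B, a]: 'a' ∈ FIRST(aS)
Entry: B -> aS


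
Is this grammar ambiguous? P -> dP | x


right-linear, alternatives start with distinct terminals 'd' vs 'x': unique leftmost derivation
Unambiguous


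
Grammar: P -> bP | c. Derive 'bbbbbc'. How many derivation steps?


Derivation: P => bP => bbP => bbbP => bbbbP => bbbbbP => bbbbbc
Steps: 6


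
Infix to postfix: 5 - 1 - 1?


Left to right (same or higher precedence on left)
Postfix: 5 1 - 1 -


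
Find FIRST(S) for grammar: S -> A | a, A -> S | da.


Per alternative of S: FIRST(A) = {a, d}; FIRST(a) = {a}
FIRST(S) = {a, d}


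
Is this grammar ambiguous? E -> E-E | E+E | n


'n-n+n' has two parse trees (no precedence encoded between - and +)
Ambiguous


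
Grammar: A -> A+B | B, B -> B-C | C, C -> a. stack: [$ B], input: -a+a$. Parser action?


shift '-' to continue B -> B-C
Action: shift


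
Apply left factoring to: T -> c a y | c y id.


Common prefix: 'c'
Factored: T -> c T', T' -> a y | y id


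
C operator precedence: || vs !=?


'!=' is equality (level 6); '||' is logical OR (level 1)
Higher level binds tighter
'!=' has higher precedence than '||'


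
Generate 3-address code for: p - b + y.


Break into single-operator statements:
t1 = p - b
t2 = t1 + y


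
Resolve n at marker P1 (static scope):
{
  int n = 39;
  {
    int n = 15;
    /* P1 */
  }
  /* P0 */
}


n declared in the same block as P1
n = 15


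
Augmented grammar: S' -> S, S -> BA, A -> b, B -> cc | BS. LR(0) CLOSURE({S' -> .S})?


Start: S' -> .S
For each item with dot before a nonterminal B, add B -> .γ for every B-production
Closure: [S' -> .S, S -> .BA, B -> .cc, B -> .BS]


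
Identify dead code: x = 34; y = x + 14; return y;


x is read by y's definition; y is returned
No dead code


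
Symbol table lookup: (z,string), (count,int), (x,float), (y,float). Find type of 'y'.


Lookup 'y' → type float


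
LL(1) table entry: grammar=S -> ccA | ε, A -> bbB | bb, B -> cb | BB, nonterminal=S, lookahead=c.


For [S, c]: 'c' ∈ FIRST(ccA)
Entry: S -> ccA


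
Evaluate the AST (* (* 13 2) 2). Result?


Evaluate inner: (* 13 2) = 26
Evaluate root: (* 26 2) = 52
Result: 52


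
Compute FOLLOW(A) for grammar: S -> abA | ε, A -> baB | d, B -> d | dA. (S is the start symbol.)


$ ∈ FOLLOW(S). For each A -> αBβ: add FIRST(β)\{ε} to FOLLOW(B); if β nullable, add FOLLOW(A).
FOLLOW(A) = {$}


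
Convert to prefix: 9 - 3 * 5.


'*' binds tighter: tree is (- 9 (* 3 5))
Prefix: - 9 * 3 5


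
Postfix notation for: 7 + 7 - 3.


Left to right (same or higher precedence on left)
Postfix: 7 7 + 3 -


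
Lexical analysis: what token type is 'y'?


Pattern: letter/underscore followed by alphanumerics, not a keyword
Type: IDENTIFIER


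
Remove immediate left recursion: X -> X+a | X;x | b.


Left-recursive alternatives: X+a, X;x; non-recursive: b
Introduce X': X -> bX', X' -> +aX' | ;xX' | ε


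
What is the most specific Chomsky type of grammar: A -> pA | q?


Right-linear: every RHS is a terminal or a terminal followed by one nonterminal
Classification: Type 3 (Regular)


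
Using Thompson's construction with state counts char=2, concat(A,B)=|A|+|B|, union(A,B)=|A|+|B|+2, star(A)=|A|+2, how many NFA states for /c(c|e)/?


Syntax tree has 3 char leaf(s), 1 union(s), 0 star(s)
chars contribute 3×2 = 6; each union adds +2; each star adds +2
Total: 6 + 2 + 0 = 8 states
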